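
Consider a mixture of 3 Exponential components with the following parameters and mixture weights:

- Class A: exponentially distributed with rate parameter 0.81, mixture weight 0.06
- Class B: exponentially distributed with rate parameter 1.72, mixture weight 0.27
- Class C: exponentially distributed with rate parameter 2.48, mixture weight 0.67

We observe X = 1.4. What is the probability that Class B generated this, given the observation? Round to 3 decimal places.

By Bayes' theorem, P(k | x) = P(Z=k) f_k(x) / Σ_j P(Z=j) f_j(x).
Component likelihoods at x = 1.4:
  L_A = 0.81·e^(−0.81·1.4) = 0.81·e^(−1.1340) = 0.260612
  L_B = 1.72·e^(−1.72·1.4) = 1.72·e^(−2.4080) = 0.154792
  L_C = 2.48·e^(−2.48·1.4) = 2.48·e^(−3.4720) = 0.077016
Prior × likelihood for each component:
  P(Z=A)·L_A = 0.06 × 0.260612 = 0.0156367
  P(Z=B)·L_B = 0.27 × 0.154792 = 0.0417937
  P(Z=C)·L_C = 0.67 × 0.077016 = 0.0516008
Marginal: 0.0156367 + 0.0417937 + 0.0516008 = 0.109031
So the posterior for Class B is 0.0417937 / 0.109031 ≈ 0.383.

0.383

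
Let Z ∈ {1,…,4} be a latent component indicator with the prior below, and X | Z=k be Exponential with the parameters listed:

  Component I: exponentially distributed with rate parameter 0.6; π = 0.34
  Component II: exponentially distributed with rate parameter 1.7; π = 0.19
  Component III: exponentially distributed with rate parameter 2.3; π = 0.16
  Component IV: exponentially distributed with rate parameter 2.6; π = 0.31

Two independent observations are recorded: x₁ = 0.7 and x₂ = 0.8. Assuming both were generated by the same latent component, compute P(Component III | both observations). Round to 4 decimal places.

0.1659

The responsibility of component k is w_k f_k(x) divided by Σ_j w_j f_j(x).
Since both observations come from the same component, the likelihood for component k is f_k(x₁)·f_k(x₂).
  p_I = [0.6·e^(−0.6·0.7) = 0.6·e^(−0.4200) = 0.394228] × [0.37127] = 0.146365
  p_II = [1.7·e^(−1.7·0.7) = 1.7·e^(−1.1900) = 0.517176] × [0.436323] = 0.225656
  p_III = [2.3·e^(−2.3·0.7) = 2.3·e^(−1.6100) = 0.459742] × [0.36528] = 0.167934
  p_IV = [2.6·e^(−2.6·0.7) = 2.6·e^(−1.8200) = 0.421267] × [0.324819] = 0.136835
Unnormalised posteriors:
  w_I·p_I = 0.34 × 0.146365 = 0.0497641
  w_II·p_II = 0.19 × 0.225656 = 0.0428746
  w_III·p_III = 0.16 × 0.167934 = 0.0268695
  w_IV·p_IV = 0.31 × 0.136835 = 0.0424189
Normaliser: 0.0497641 + 0.0428746 + 0.0268695 + 0.0424189 = 0.161927
So the posterior for Component III is 0.0268695 / 0.161927 ≈ 0.1659.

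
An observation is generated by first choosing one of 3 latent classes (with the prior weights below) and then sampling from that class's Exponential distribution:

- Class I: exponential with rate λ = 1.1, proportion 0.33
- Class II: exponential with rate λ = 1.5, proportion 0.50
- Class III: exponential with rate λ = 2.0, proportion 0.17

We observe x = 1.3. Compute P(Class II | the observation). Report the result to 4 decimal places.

P(component k | x) = π_k·f_k(x) / marginal(x), where marginal(x) = Σ_j π_j·f_j(x).
Exponential densities:
  f_I = 1.1·e^(−1.1·1.3) = 1.1·e^(−1.4300) = 0.26324
  f_II = 1.5·e^(−1.5·1.3) = 1.5·e^(−1.9500) = 0.213411
  f_III = 2.0·e^(−2.0·1.3) = 2.0·e^(−2.6000) = 0.148547
Weight by the priors:
  π_I·f_I = 0.33 × 0.26324 = 0.0868691
  π_II·f_II = 0.50 × 0.213411 = 0.106706
  π_III·f_III = 0.17 × 0.148547 = 0.025253
Marginal: 0.0868691 + 0.106706 + 0.025253 = 0.218828
P(Class II | the observation) = 0.106706 / 0.218828 ≈ 0.4876

0.4876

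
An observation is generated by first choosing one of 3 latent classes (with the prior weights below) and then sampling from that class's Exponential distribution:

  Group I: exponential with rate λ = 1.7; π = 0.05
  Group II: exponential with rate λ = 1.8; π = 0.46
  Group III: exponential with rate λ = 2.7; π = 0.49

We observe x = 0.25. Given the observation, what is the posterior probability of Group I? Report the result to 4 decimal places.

Apply Bayes' rule: the posterior for each component is proportional to its prior times its likelihood at x.
Evaluate each component's likelihood at the observed value:
  p_I = 1.11141
  p_II = 1.14773
  p_III = 1.37472
Unnormalised posteriors:
  w_I·p_I = 0.05 × 1.11141 = 0.0555704
  w_II·p_II = 0.46 × 1.14773 = 0.527956
  w_III·p_III = 0.49 × 1.37472 = 0.673614
Sum: 0.0555704 + 0.527956 + 0.673614 = 1.25714
P(Group I | the observation) ≈ 0.0442

0.0442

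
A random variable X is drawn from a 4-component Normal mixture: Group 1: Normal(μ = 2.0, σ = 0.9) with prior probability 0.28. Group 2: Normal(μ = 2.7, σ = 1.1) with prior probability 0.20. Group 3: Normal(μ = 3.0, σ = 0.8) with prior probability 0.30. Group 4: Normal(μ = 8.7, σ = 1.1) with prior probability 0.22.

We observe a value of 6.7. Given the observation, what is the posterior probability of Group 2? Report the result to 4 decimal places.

0.0063

By Bayes' theorem, P(k | x) = π_k f_k(x) / Σ_j π_j f_j(x).
Evaluate each component's likelihood at the observed value:
  L_1 = 5.30535e-07
  L_2 = 0.000487696
  L_3 = 1.12955e-05
  L_4 = 0.0694505
Unnormalised posteriors:
  π_1·L_1 = 0.28 × 5.30535e-07 = 1.4855e-07
  π_2·L_2 = 0.20 × 0.000487696 = 9.75391e-05
  π_3·L_3 = 0.30 × 1.12955e-05 = 3.38865e-06
  π_4·L_4 = 0.22 × 0.0694505 = 0.0152791
Denominator: 1.4855e-07 + 9.75391e-05 + 3.38865e-06 + 0.0152791 = 0.0153802
So the posterior for Group 2 is 9.75391e-05 / 0.0153802 ≈ 0.0063.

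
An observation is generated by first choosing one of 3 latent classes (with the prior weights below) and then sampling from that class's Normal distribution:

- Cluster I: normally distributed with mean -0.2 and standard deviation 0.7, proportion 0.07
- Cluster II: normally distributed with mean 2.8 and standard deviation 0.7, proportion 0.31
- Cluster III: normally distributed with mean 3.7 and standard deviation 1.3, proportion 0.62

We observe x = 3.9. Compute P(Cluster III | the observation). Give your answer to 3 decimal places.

0.785

The responsibility of component k is π_k f_k(x) divided by Σ_j π_j f_j(x).
Component likelihoods at x = 3.9:
  p_I = (1/(0.7·√(2π)))·exp(−(3.9−-0.2)²/(2·0.7²)) = 0.569918·exp(-17.15306) = 2.02457e-08
  p_II = (1/(0.7·√(2π)))·exp(−(3.9−2.8)²/(2·0.7²)) = 0.569918·exp(-1.23469) = 0.165803
  p_III = (1/(1.3·√(2π)))·exp(−(3.9−3.7)²/(2·1.3²)) = 0.306879·exp(-0.01183) = 0.303268
Prior × likelihood for each component:
  π_I·p_I = 0.07 × 2.02457e-08 = 1.4172e-09
  π_II·p_II = 0.31 × 0.165803 = 0.0513988
  π_III·p_III = 0.62 × 0.303268 = 0.188026
Sum: 1.4172e-09 + 0.0513988 + 0.188026 = 0.239425
So the posterior for Cluster III is 0.188026 / 0.239425 ≈ 0.785.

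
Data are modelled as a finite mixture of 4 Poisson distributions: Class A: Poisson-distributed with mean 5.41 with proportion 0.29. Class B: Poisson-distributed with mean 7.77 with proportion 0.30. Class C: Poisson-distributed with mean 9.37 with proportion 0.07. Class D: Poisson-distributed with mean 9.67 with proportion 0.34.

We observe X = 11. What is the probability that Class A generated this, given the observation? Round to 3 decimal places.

0.055

By Bayes' theorem, P(k | x) = π_k f_k(x) / Σ_j π_j f_j(x).
Component likelihoods at x = 11:
  L_A = e^(−5.41)·5.41^11/11! = 0.0130161
  L_B = e^(−7.77)·7.77^11/11! = 0.0659185
  L_C = e^(−9.37)·9.37^11/11! = 0.104386
  L_D = e^(−9.67)·9.67^11/11! = 0.109372
Weight by the priors:
  π_A·L_A = 0.29 × 0.0130161 = 0.00377467
  π_B·L_B = 0.30 × 0.0659185 = 0.0197756
  π_C·L_C = 0.07 × 0.104386 = 0.00730699
  π_D·L_D = 0.34 × 0.109372 = 0.0371866
Sum: 0.00377467 + 0.0197756 + 0.00730699 + 0.0371866 = 0.0680438
So the posterior for Class A is 0.00377467 / 0.0680438 ≈ 0.055.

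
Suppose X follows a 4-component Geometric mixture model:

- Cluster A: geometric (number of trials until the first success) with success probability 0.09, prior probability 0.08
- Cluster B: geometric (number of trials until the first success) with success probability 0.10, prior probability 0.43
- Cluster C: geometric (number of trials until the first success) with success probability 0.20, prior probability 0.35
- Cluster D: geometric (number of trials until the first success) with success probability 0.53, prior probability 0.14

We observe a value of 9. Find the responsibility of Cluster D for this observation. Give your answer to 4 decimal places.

0.0052

Posterior ∝ prior × likelihood, so P(k | x) ∝ w_k f_k(x); normalise over all components.
Component likelihoods at x = 9:
  L_A = 0.0423227
  L_B = 0.0430467
  L_C = 0.0335544
  L_D = 0.001262
Multiply by the mixture weights:
  w_A·L_A = 0.08 × 0.0423227 = 0.00338582
  w_B·L_B = 0.43 × 0.0430467 = 0.0185101
  w_C·L_C = 0.35 × 0.0335544 = 0.0117441
  w_D·L_D = 0.14 × 0.001262 = 0.00017668
Denominator: 0.00338582 + 0.0185101 + 0.0117441 + 0.00017668 = 0.0338166
Responsibility of Cluster D: 0.00017668 / 0.0338166 ≈ 0.0052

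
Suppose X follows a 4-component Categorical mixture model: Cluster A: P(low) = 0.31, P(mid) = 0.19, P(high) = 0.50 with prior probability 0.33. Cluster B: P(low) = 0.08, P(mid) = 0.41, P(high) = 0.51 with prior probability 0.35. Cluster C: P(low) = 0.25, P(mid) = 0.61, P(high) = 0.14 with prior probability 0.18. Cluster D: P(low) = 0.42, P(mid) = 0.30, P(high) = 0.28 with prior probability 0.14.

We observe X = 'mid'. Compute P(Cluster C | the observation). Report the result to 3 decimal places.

P(component k | x) = π_k·f_k(x) / marginal(x), where marginal(x) = Σ_j π_j·f_j(x).
Component likelihoods at x = 'mid':
  L_A = 0.19
  L_B = 0.41
  L_C = 0.61
  L_D = 0.3
Weight by the priors:
  π_A·L_A = 0.33 × 0.19 = 0.0627
  π_B·L_B = 0.35 × 0.41 = 0.1435
  π_C·L_C = 0.18 × 0.61 = 0.1098
  π_D·L_D = 0.14 × 0.3 = 0.042
Normaliser: 0.0627 + 0.1435 + 0.1098 + 0.042 = 0.358
So the posterior for Cluster C is 0.1098 / 0.358 ≈ 0.307.

0.307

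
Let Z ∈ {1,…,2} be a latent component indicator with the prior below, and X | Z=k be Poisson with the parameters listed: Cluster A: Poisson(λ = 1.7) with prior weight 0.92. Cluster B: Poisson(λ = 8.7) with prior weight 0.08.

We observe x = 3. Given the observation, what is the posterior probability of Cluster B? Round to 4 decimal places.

P(component k | x) = π_k·f_k(x) / marginal(x), where marginal(x) = Σ_j π_j·f_j(x).
Evaluate each component's likelihood at the observed value:
  p_A = 0.149587
  p_B = 0.0182829
Multiply by the mixture weights:
  π_A·p_A = 0.92 × 0.149587 = 0.13762
  π_B·p_B = 0.08 × 0.0182829 = 0.00146263
Normaliser: 0.13762 + 0.00146263 = 0.139083
P(Cluster B | the observation) ≈ 0.0105

0.0105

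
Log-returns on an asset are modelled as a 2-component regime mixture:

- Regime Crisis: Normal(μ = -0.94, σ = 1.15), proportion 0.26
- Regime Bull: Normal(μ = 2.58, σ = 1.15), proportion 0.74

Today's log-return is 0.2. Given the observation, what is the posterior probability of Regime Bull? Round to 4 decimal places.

0.3534

Apply Bayes' rule: the posterior for each component is proportional to its prior times its likelihood at x.
Component likelihoods at x = 0.2:
  f_Crisis = 0.212239
  f_Bull = 0.040752
Prior × likelihood for each component:
  w_Crisis·f_Crisis = 0.26 × 0.212239 = 0.0551821
  w_Bull·f_Bull = 0.74 × 0.040752 = 0.0301565
Sum: 0.0551821 + 0.0301565 = 0.0853386
So the posterior for Regime Bull is 0.0301565 / 0.0853386 ≈ 0.3534.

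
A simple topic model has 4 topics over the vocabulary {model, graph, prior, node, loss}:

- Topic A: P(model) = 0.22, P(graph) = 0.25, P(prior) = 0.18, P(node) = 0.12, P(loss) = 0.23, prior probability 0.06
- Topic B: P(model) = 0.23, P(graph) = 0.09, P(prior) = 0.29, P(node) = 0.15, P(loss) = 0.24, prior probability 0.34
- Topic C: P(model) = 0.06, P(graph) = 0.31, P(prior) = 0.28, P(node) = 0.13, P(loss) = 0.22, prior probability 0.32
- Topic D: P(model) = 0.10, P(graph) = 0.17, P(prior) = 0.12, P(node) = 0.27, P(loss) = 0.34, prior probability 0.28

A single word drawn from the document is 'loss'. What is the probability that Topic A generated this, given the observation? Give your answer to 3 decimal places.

0.053

P(component k | x) = π_k·f_k(x) / marginal(x), where marginal(x) = Σ_j π_j·f_j(x).
Component likelihoods at x = 'loss':
  L_A = 0.23
  L_B = 0.24
  L_C = 0.22
  L_D = 0.34
Prior × likelihood for each component:
  π_A·L_A = 0.06 × 0.23 = 0.0138
  π_B·L_B = 0.34 × 0.24 = 0.0816
  π_C·L_C = 0.32 × 0.22 = 0.0704
  π_D·L_D = 0.28 × 0.34 = 0.0952
Evidence: 0.0138 + 0.0816 + 0.0704 + 0.0952 = 0.261
So the posterior for Topic A is 0.0138 / 0.261 ≈ 0.053.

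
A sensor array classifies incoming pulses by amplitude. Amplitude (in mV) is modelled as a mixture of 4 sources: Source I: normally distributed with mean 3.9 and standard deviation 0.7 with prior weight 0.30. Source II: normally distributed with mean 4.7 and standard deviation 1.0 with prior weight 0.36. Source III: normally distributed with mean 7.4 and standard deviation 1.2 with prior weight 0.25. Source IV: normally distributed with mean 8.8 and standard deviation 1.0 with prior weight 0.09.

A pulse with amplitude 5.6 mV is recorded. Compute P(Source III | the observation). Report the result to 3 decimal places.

By Bayes' theorem, P(k | x) = π_k f_k(x) / Σ_j π_j f_j(x).
Normal densities:
  p_I = (1/(0.7·√(2π)))·exp(−(5.6−3.9)²/(2·0.7²)) = 0.569918·exp(-2.94898) = 0.0298598
  p_II = (1/(1.0·√(2π)))·exp(−(5.6−4.7)²/(2·1.0²)) = 0.398942·exp(-0.40500) = 0.266085
  p_III = (1/(1.2·√(2π)))·exp(−(5.6−7.4)²/(2·1.2²)) = 0.332452·exp(-1.12500) = 0.107931
  p_IV = (1/(1.0·√(2π)))·exp(−(5.6−8.8)²/(2·1.0²)) = 0.398942·exp(-5.12000) = 0.00238409
Multiply by the mixture weights:
  π_I·p_I = 0.30 × 0.0298598 = 0.00895793
  π_II·p_II = 0.36 × 0.266085 = 0.0957907
  π_III·p_III = 0.25 × 0.107931 = 0.0269828
  π_IV·p_IV = 0.09 × 0.00238409 = 0.000214568
Marginal: 0.00895793 + 0.0957907 + 0.0269828 + 0.000214568 = 0.131946
Responsibility of Source III: 0.0269828 / 0.131946 ≈ 0.204

0.204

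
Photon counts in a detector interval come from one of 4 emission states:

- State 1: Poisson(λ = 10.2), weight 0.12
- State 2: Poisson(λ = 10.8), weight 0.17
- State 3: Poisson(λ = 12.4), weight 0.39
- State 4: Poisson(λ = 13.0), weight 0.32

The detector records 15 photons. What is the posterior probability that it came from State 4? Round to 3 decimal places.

0.392

The responsibility of component k is w_k f_k(x) divided by Σ_j w_j f_j(x).
Evaluate each component's likelihood at the observed value:
  p_1 = 0.038256
  p_2 = 0.0494853
  p_3 = 0.079355
  p_4 = 0.0884754
Prior × likelihood for each component:
  w_1·p_1 = 0.12 × 0.038256 = 0.00459072
  w_2·p_2 = 0.17 × 0.0494853 = 0.0084125
  w_3·p_3 = 0.39 × 0.079355 = 0.0309484
  w_4·p_4 = 0.32 × 0.0884754 = 0.0283121
Normaliser: 0.00459072 + 0.0084125 + 0.0309484 + 0.0283121 = 0.0722638
P(State 4 | data) = 0.0283121 / 0.0722638 ≈ 0.392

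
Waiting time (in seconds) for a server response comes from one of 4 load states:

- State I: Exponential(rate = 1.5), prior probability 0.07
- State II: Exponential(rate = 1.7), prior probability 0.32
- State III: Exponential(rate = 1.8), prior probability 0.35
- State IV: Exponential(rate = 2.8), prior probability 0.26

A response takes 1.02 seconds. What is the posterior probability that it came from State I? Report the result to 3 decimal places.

0.087

Posterior ∝ prior × likelihood, so P(k | x) ∝ w_k f_k(x); normalise over all components.
Component likelihoods at x = 1.02 seconds:
  L_I = 0.324804
  L_II = 0.30018
  L_III = 0.287017
  L_IV = 0.160995
Prior × likelihood for each component:
  w_I·L_I = 0.07 × 0.324804 = 0.0227362
  w_II·L_II = 0.32 × 0.30018 = 0.0960577
  w_III·L_III = 0.35 × 0.287017 = 0.100456
  w_IV·L_IV = 0.26 × 0.160995 = 0.0418588
Normaliser: 0.0227362 + 0.0960577 + 0.100456 + 0.0418588 = 0.261109
So the posterior for State I is 0.0227362 / 0.261109 ≈ 0.087.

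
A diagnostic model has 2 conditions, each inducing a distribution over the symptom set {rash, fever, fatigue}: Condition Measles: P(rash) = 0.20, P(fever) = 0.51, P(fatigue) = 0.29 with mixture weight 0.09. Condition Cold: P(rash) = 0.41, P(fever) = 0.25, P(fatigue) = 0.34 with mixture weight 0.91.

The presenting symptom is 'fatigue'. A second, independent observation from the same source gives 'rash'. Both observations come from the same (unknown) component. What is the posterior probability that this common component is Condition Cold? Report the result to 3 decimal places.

By Bayes' theorem, P(k | x) = P(Z=k) f_k(x) / Σ_j P(Z=j) f_j(x).
Since both observations come from the same component, the likelihood for component k is f_k(x₁)·f_k(x₂).
  f_Measles = [0.29] × [0.2] = 0.058
  f_Cold = [0.34] × [0.41] = 0.1394
Weight by the priors:
  P(Z=Measles)·f_Measles = 0.09 × 0.058 = 0.00522
  P(Z=Cold)·f_Cold = 0.91 × 0.1394 = 0.126854
Sum: 0.00522 + 0.126854 = 0.132074
P(Condition Cold | x₁, x₂) ≈ 0.960

0.960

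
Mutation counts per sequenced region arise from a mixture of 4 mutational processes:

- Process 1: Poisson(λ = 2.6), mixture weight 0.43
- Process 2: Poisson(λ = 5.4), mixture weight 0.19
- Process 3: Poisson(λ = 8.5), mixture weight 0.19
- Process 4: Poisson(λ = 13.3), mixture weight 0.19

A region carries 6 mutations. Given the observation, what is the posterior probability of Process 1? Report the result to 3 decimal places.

P(component k | x) = π_k·f_k(x) / marginal(x), where marginal(x) = Σ_j π_j·f_j(x).
Evaluate each component's likelihood at the observed value:
  p_1 = 0.0318671
  p_2 = 0.155539
  p_3 = 0.106581
  p_4 = 0.0128724
Prior × likelihood for each component:
  π_1·p_1 = 0.43 × 0.0318671 = 0.0137028
  π_2·p_2 = 0.19 × 0.155539 = 0.0295524
  π_3·p_3 = 0.19 × 0.106581 = 0.0202503
  π_4·p_4 = 0.19 × 0.0128724 = 0.00244576
Marginal: 0.0137028 + 0.0295524 + 0.0202503 + 0.00244576 = 0.0659513
So the posterior for Process 1 is 0.0137028 / 0.0659513 ≈ 0.208.

0.208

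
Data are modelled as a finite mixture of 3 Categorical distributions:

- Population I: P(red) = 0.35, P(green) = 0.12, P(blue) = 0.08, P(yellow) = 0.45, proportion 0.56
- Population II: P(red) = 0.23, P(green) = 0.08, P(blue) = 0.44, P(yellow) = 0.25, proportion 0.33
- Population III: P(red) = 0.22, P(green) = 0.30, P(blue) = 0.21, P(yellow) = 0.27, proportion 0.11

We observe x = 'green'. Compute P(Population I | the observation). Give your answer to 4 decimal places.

0.5308

Posterior ∝ prior × likelihood, so P(k | x) ∝ P(Z=k) f_k(x); normalise over all components.
Evaluate each component's likelihood at the observed value:
  L_I = 0.12
  L_II = 0.08
  L_III = 0.3
Weight by the priors:
  P(Z=I)·L_I = 0.56 × 0.12 = 0.0672
  P(Z=II)·L_II = 0.33 × 0.08 = 0.0264
  P(Z=III)·L_III = 0.11 × 0.3 = 0.033
Evidence: 0.0672 + 0.0264 + 0.033 = 0.1266
P(Population I | x) ≈ 0.5308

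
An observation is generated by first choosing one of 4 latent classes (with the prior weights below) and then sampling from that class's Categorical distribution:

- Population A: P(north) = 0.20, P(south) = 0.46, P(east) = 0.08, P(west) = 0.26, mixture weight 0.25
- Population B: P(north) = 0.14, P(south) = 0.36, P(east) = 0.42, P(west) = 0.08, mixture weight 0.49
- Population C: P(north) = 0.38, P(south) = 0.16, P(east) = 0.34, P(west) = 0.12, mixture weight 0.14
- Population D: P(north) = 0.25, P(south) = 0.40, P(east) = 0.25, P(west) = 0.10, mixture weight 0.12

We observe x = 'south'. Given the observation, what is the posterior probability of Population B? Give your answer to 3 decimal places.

Apply Bayes' rule: the posterior for each component is proportional to its prior times its likelihood at x.
Component likelihoods at x = 'south':
  p_A = 0.46
  p_B = 0.36
  p_C = 0.16
  p_D = 0.4
Unnormalised posteriors:
  π_A·p_A = 0.25 × 0.46 = 0.115
  π_B·p_B = 0.49 × 0.36 = 0.1764
  π_C·p_C = 0.14 × 0.16 = 0.0224
  π_D·p_D = 0.12 × 0.4 = 0.048
Sum: 0.115 + 0.1764 + 0.0224 + 0.048 = 0.3618
So the posterior for Population B is 0.1764 / 0.3618 ≈ 0.488.

0.488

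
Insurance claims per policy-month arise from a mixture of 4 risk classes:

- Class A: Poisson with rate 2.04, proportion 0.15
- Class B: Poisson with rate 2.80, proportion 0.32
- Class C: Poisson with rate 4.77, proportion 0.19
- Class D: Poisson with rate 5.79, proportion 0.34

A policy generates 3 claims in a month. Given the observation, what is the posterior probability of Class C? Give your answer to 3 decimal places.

By Bayes' theorem, P(k | x) = π_k f_k(x) / Σ_j π_j f_j(x).
Poisson probabilities:
  p_A = 0.183983
  p_B = 0.222484
  p_C = 0.153398
  p_D = 0.098928
Multiply by the mixture weights:
  π_A·p_A = 0.15 × 0.183983 = 0.0275975
  π_B·p_B = 0.32 × 0.222484 = 0.0711948
  π_C·p_C = 0.19 × 0.153398 = 0.0291456
  π_D·p_D = 0.34 × 0.098928 = 0.0336355
Evidence: 0.0275975 + 0.0711948 + 0.0291456 + 0.0336355 = 0.161573
So the posterior for Class C is 0.0291456 / 0.161573 ≈ 0.180.

0.180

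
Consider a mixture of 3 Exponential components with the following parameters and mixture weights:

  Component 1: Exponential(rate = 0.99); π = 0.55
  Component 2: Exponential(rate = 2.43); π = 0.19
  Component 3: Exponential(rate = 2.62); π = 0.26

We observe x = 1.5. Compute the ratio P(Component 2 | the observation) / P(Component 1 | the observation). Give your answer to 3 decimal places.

The posterior odds equal the prior odds times the likelihood ratio: (w_i/w_j)·(f_i(x)/f_j(x)).
Evaluate each component's likelihood at the observed value:
  L_1 = 0.99·e^(−0.99·1.5) = 0.99·e^(−1.4850) = 0.224237
  L_2 = 2.43·e^(−2.43·1.5) = 2.43·e^(−3.6450) = 0.063475
  L_3 = 2.62·e^(−2.62·1.5) = 2.62·e^(−3.9300) = 0.0514664
Odds = (0.19/0.55) × (0.063475/0.224237) = 0.345455 × 0.283071 ≈ 0.098

0.098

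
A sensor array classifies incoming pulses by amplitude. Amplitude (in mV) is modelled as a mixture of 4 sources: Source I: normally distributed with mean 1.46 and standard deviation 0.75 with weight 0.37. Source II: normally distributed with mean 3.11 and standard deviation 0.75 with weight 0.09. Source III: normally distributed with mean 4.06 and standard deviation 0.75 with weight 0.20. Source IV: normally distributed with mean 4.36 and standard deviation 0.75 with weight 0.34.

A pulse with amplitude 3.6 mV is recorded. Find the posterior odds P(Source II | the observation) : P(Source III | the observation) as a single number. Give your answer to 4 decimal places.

Posterior odds = (π_i f_i(x)) / (π_j f_j(x)); the normalising sum cancels.
Normal densities:
  L_I = (1/(0.75·√(2π)))·exp(−(3.6−1.46)²/(2·0.75²)) = 0.531923·exp(-4.07076) = 0.009077
  L_II = (1/(0.75·√(2π)))·exp(−(3.6−3.11)²/(2·0.75²)) = 0.531923·exp(-0.21342) = 0.429695
  L_III = (1/(0.75·√(2π)))·exp(−(3.6−4.06)²/(2·0.75²)) = 0.531923·exp(-0.18809) = 0.44072
  L_IV = (1/(0.75·√(2π)))·exp(−(3.6−4.36)²/(2·0.75²)) = 0.531923·exp(-0.51342) = 0.318326
Posterior odds = (π_II·L_II) / (π_III·L_III) = (0.09·0.429695) / (0.20·0.44072) = 0.0386726 / 0.088144 ≈ 0.4387

0.4387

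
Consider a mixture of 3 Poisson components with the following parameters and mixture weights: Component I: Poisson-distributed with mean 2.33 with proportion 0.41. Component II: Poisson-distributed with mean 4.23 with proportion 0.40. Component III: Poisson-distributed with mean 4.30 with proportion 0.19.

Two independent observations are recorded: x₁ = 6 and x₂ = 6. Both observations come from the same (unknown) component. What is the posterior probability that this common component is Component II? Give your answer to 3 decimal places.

P(component k | x) = w_k·f_k(x) / marginal(x), where marginal(x) = Σ_j w_j·f_j(x).
Since both observations come from the same component, the likelihood for component k is f_k(x₁)·f_k(x₂).
  f_I = [0.0216221] × [0.0216221] = 0.000467513
  f_II = [0.115783] × [0.115783] = 0.0134057
  f_III = [0.119127] × [0.119127] = 0.0141914
Unnormalised posteriors:
  w_I·f_I = 0.41 × 0.000467513 = 0.00019168
  w_II·f_II = 0.40 × 0.0134057 = 0.00536226
  w_III·f_III = 0.19 × 0.0141914 = 0.00269636
Sum: 0.00019168 + 0.00536226 + 0.00269636 = 0.0082503
Responsibility of Component II: 0.00536226 / 0.0082503 ≈ 0.650

0.650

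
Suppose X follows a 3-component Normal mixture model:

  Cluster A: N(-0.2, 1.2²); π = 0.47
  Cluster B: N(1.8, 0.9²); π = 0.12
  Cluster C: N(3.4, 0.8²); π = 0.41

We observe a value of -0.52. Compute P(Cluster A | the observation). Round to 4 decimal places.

Posterior ∝ prior × likelihood, so P(k | x) ∝ P(Z=k) f_k(x); normalise over all components.
Normal densities:
  p_A = (1/(1.2·√(2π)))·exp(−(-0.52−-0.2)²/(2·1.2²)) = 0.332452·exp(-0.03556) = 0.320839
  p_B = (1/(0.9·√(2π)))·exp(−(-0.52−1.8)²/(2·0.9²)) = 0.443269·exp(-3.32247) = 0.0159859
  p_C = (1/(0.8·√(2π)))·exp(−(-0.52−3.4)²/(2·0.8²)) = 0.498678·exp(-12.00500) = 3.0487e-06
Prior × likelihood for each component:
  P(Z=A)·p_A = 0.47 × 0.320839 = 0.150794
  P(Z=B)·p_B = 0.12 × 0.0159859 = 0.00191831
  P(Z=C)·p_C = 0.41 × 3.0487e-06 = 1.24997e-06
Evidence: 0.150794 + 0.00191831 + 1.24997e-06 = 0.152714
P(Cluster A | data) = 0.150794 / 0.152714 ≈ 0.9874

0.9874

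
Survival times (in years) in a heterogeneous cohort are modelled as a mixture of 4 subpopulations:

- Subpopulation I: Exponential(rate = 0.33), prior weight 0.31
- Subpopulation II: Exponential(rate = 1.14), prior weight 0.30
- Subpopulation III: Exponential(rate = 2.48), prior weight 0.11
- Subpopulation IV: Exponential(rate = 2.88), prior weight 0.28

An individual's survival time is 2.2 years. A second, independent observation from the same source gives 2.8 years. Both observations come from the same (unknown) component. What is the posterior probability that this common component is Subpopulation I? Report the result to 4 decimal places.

0.8321

By Bayes' theorem, P(k | x) = π_k f_k(x) / Σ_j π_j f_j(x).
Since both observations come from the same component, the likelihood for component k is f_k(x₁)·f_k(x₂).
  L_I = [0.33·e^(−0.33·2.2) = 0.33·e^(−0.7260) = 0.159667] × [0.130986] = 0.0209142
  L_II = [1.14·e^(−1.14·2.2) = 1.14·e^(−2.5080) = 0.0928313] × [0.0468422] = 0.00434842
  L_III = [2.48·e^(−2.48·2.2) = 2.48·e^(−5.4560) = 0.0105911] × [0.00239172] = 2.5331e-05
  L_IV = [2.88·e^(−2.88·2.2) = 2.88·e^(−6.3360) = 0.00510156] × [0.000906237] = 4.62322e-06
Weight by the priors:
  π_I·L_I = 0.31 × 0.0209142 = 0.00648341
  π_II·L_II = 0.30 × 0.00434842 = 0.00130453
  π_III·L_III = 0.11 × 2.5331e-05 = 2.78641e-06
  π_IV·L_IV = 0.28 × 4.62322e-06 = 1.2945e-06
Sum: 0.00648341 + 0.00130453 + 2.78641e-06 + 1.2945e-06 = 0.00779202
P(Subpopulation I | x₁, x₂) = 0.00648341 / 0.00779202 ≈ 0.8321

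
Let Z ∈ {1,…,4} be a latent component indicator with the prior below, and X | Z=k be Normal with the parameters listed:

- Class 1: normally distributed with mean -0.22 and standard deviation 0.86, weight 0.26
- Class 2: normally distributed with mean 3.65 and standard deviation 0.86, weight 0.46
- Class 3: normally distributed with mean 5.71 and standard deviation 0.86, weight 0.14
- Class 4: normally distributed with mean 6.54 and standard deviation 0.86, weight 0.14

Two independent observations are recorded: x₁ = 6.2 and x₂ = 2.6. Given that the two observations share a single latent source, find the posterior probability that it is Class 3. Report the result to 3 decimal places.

Posterior ∝ prior × likelihood, so P(k | x) ∝ P(Z=k) f_k(x); normalise over all components.
Since both observations come from the same component, the likelihood for component k is f_k(x₁)·f_k(x₂).
  p_1 = [3.67484e-13] × [0.00214575] = 7.8853e-16
  p_2 = [0.00571836] × [0.220149] = 0.00125889
  p_3 = [0.394383] × [0.000670925] = 0.000264601
  p_4 = [0.429014] × [1.28431e-05] = 5.50985e-06
Prior × likelihood for each component:
  P(Z=1)·p_1 = 0.26 × 7.8853e-16 = 2.05018e-16
  P(Z=2)·p_2 = 0.46 × 0.00125889 = 0.00057909
  P(Z=3)·p_3 = 0.14 × 0.000264601 = 3.70442e-05
  P(Z=4)·p_4 = 0.14 × 5.50985e-06 = 7.71379e-07
Sum: 2.05018e-16 + 0.00057909 + 3.70442e-05 + 7.71379e-07 = 0.000616906
P(Class 3 | x₁,x₂) ≈ 0.060

0.060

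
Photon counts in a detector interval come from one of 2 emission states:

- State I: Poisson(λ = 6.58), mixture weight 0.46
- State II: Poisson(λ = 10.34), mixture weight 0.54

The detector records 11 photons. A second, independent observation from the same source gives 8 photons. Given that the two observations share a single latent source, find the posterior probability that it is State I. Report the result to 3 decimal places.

0.227

P(component k | x) = w_k·f_k(x) / marginal(x), where marginal(x) = Σ_j w_j·f_j(x).
Since both observations come from the same component, the likelihood for component k is f_k(x₁)·f_k(x₂).
  L_I = [0.0348074] × [0.120956] = 0.00421018
  L_II = [0.116941] × [0.104722] = 0.0122463
Prior × likelihood for each component:
  w_I·L_I = 0.46 × 0.00421018 = 0.00193668
  w_II·L_II = 0.54 × 0.0122463 = 0.00661299
Denominator: 0.00193668 + 0.00661299 = 0.00854967
Responsibility of State I: 0.00193668 / 0.00854967 ≈ 0.227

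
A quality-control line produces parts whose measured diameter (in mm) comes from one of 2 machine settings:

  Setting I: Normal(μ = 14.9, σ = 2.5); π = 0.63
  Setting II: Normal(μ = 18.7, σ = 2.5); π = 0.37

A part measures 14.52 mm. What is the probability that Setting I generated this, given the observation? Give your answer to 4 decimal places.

P(component k | x) = P(Z=k)·f_k(x) / marginal(x), where marginal(x) = Σ_j P(Z=j)·f_j(x).
Normal densities:
  L_I = 0.157744
  L_II = 0.0394382
Prior × likelihood for each component:
  P(Z=I)·L_I = 0.63 × 0.157744 = 0.0993788
  P(Z=II)·L_II = 0.37 × 0.0394382 = 0.0145921
Sum: 0.0993788 + 0.0145921 = 0.113971
P(Setting I | data) = 0.0993788 / 0.113971 ≈ 0.8720

0.8720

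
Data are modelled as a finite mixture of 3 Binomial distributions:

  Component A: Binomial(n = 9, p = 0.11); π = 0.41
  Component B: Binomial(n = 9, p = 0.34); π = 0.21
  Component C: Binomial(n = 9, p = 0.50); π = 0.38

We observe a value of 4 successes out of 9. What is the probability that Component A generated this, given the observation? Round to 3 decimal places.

P(component k | x) = w_k·f_k(x) / marginal(x), where marginal(x) = Σ_j w_j·f_j(x).
Component likelihoods at x = 4 successes out of 9:
  p_A = C(9,4)·0.11^4·0.89^5 = 126·0.00014641·0.558406 = 0.0103013
  p_B = C(9,4)·0.34^4·0.66^5 = 126·0.0133634·0.125233 = 0.210866
  p_C = C(9,4)·0.50^4·0.50^5 = 126·0.0625·0.03125 = 0.246094
Weight by the priors:
  w_A·p_A = 0.41 × 0.0103013 = 0.00422353
  w_B·p_B = 0.21 × 0.210866 = 0.0442818
  w_C·p_C = 0.38 × 0.246094 = 0.0935156
Marginal: 0.00422353 + 0.0442818 + 0.0935156 = 0.142021
Responsibility of Component A: 0.00422353 / 0.142021 ≈ 0.030

0.030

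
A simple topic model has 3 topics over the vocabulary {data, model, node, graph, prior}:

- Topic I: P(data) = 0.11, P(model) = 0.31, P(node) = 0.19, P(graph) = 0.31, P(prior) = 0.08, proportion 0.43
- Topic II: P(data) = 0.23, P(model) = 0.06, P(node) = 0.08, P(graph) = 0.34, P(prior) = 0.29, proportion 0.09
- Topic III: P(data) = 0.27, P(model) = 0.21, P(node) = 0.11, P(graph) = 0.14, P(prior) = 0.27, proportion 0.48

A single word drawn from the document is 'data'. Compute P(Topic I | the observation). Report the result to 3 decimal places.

0.239

Apply Bayes' rule: the posterior for each component is proportional to its prior times its likelihood at x.
Evaluate each component's likelihood at the observed value:
  p_I = P(data | comp) = 0.11
  p_II = P(data | comp) = 0.23
  p_III = P(data | comp) = 0.27
Prior × likelihood for each component:
  π_I·p_I = 0.43 × 0.11 = 0.0473
  π_II·p_II = 0.09 × 0.23 = 0.0207
  π_III·p_III = 0.48 × 0.27 = 0.1296
Marginal: 0.0473 + 0.0207 + 0.1296 = 0.1976
So the posterior for Topic I is 0.0473 / 0.1976 ≈ 0.239.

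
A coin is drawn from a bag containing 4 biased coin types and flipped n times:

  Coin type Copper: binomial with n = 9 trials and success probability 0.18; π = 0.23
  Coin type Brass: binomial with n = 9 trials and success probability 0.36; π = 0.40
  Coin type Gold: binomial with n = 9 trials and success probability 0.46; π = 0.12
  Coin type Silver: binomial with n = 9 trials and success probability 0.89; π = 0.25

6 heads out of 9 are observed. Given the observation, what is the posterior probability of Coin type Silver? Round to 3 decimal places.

Posterior ∝ prior × likelihood, so P(k | x) ∝ π_k f_k(x); normalise over all components.
Component likelihoods at x = 6 heads out of 9:
  f_Copper = C(9,6)·0.18^6·0.82^3 = 84·3.40122e-05·0.551368 = 0.00157527
  f_Brass = C(9,6)·0.36^6·0.64^3 = 84·0.00217678·0.262144 = 0.047933
  f_Gold = C(9,6)·0.46^6·0.54^3 = 84·0.0094743·0.157464 = 0.125316
  f_Silver = C(9,6)·0.89^6·0.11^3 = 84·0.496981·0.001331 = 0.0555645
Unnormalised posteriors:
  π_Copper·f_Copper = 0.23 × 0.00157527 = 0.000362313
  π_Brass·f_Brass = 0.40 × 0.047933 = 0.0191732
  π_Gold·f_Gold = 0.12 × 0.125316 = 0.015038
  π_Silver·f_Silver = 0.25 × 0.0555645 = 0.0138911
Normaliser: 0.000362313 + 0.0191732 + 0.015038 + 0.0138911 = 0.0484646
Responsibility of Coin type Silver: 0.0138911 / 0.0484646 ≈ 0.287

0.287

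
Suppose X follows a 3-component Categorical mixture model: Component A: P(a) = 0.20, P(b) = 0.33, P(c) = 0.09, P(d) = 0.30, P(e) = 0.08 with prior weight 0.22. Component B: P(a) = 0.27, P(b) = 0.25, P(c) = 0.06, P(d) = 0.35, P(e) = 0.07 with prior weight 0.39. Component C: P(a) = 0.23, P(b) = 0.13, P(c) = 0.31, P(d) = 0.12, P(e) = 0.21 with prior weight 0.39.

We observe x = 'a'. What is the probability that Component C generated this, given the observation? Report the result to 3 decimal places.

0.375

P(component k | x) = w_k·f_k(x) / marginal(x), where marginal(x) = Σ_j w_j·f_j(x).
Evaluate each component's likelihood at the observed value:
  L_A = 0.2
  L_B = 0.27
  L_C = 0.23
Multiply by the mixture weights:
  w_A·L_A = 0.22 × 0.2 = 0.044
  w_B·L_B = 0.39 × 0.27 = 0.1053
  w_C·L_C = 0.39 × 0.23 = 0.0897
Evidence: 0.044 + 0.1053 + 0.0897 = 0.239
P(Component C | data) ≈ 0.375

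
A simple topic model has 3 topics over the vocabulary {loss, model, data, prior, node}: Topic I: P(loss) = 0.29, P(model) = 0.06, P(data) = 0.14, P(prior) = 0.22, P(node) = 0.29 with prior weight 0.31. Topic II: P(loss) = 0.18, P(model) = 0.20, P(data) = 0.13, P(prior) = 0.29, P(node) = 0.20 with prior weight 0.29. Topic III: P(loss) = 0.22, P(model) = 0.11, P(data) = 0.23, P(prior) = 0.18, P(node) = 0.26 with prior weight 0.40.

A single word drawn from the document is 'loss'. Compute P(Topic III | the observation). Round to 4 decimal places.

0.3824

The responsibility of component k is π_k f_k(x) divided by Σ_j π_j f_j(x).
Evaluate each component's likelihood at the observed value:
  p_I = 0.29
  p_II = 0.18
  p_III = 0.22
Multiply by the mixture weights:
  π_I·p_I = 0.31 × 0.29 = 0.0899
  π_II·p_II = 0.29 × 0.18 = 0.0522
  π_III·p_III = 0.40 × 0.22 = 0.088
Evidence: 0.0899 + 0.0522 + 0.088 = 0.2301
So the posterior for Topic III is 0.088 / 0.2301 ≈ 0.3824.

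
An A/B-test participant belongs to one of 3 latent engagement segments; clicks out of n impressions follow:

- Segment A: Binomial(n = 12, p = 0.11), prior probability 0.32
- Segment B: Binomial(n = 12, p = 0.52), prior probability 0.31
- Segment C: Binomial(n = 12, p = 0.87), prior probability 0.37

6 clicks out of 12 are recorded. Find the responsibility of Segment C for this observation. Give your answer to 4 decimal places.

Posterior ∝ prior × likelihood, so P(k | x) ∝ π_k f_k(x); normalise over all components.
Binomial probabilities:
  f_A = 0.00081352
  f_B = 0.223429
  f_C = 0.00193396
Prior × likelihood for each component:
  π_A·f_A = 0.32 × 0.00081352 = 0.000260326
  π_B·f_B = 0.31 × 0.223429 = 0.069263
  π_C·f_C = 0.37 × 0.00193396 = 0.000715565
Sum: 0.000260326 + 0.069263 + 0.000715565 = 0.0702389
Responsibility of Segment C: 0.000715565 / 0.0702389 ≈ 0.0102

0.0102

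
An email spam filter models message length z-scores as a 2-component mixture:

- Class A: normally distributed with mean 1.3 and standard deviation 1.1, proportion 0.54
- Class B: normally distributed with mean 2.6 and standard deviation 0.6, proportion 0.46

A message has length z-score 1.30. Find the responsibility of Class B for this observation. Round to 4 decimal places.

Posterior ∝ prior × likelihood, so P(k | x) ∝ P(Z=k) f_k(x); normalise over all components.
Evaluate each component's likelihood at the observed value:
  p_A = (1/(1.1·√(2π)))·exp(−(1.30−1.3)²/(2·1.1²)) = 0.362675·exp(-0.00000) = 0.362675
  p_B = (1/(0.6·√(2π)))·exp(−(1.30−2.6)²/(2·0.6²)) = 0.664904·exp(-2.34722) = 0.0635877
Unnormalised posteriors:
  P(Z=A)·p_A = 0.54 × 0.362675 = 0.195844
  P(Z=B)·p_B = 0.46 × 0.0635877 = 0.0292503
Evidence: 0.195844 + 0.0292503 = 0.225095
So the posterior for Class B is 0.0292503 / 0.225095 ≈ 0.1299.

0.1299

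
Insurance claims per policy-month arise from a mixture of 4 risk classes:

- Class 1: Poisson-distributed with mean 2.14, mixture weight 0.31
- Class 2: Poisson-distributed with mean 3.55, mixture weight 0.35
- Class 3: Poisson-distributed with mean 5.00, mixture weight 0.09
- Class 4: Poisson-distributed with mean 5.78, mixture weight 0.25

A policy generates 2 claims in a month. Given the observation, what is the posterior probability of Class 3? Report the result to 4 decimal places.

0.0453

Apply Bayes' rule: the posterior for each component is proportional to its prior times its likelihood at x.
Component likelihoods at x = 2 claims:
  p_1 = 0.269406
  p_2 = 0.181001
  p_3 = 0.0842243
  p_4 = 0.0515945
Unnormalised posteriors:
  π_1·p_1 = 0.31 × 0.269406 = 0.0835159
  π_2·p_2 = 0.35 × 0.181001 = 0.0633504
  π_3·p_3 = 0.09 × 0.0842243 = 0.00758019
  π_4·p_4 = 0.25 × 0.0515945 = 0.0128986
Sum: 0.0835159 + 0.0633504 + 0.00758019 + 0.0128986 = 0.167345
P(Class 3 | 2 claims) ≈ 0.0453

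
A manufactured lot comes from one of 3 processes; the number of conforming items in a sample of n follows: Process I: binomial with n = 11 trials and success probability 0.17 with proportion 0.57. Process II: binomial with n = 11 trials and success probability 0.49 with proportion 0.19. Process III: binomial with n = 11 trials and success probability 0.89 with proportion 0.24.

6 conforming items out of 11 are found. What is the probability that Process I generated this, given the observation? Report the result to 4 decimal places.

0.0553

By Bayes' theorem, P(k | x) = π_k f_k(x) / Σ_j π_j f_j(x).
Component likelihoods at x = 6 conforming items out of 11:
  p_I = C(11,6)·0.17^6·0.83^5 = 462·2.41376e-05·0.393904 = 0.00439264
  p_II = C(11,6)·0.49^6·0.51^5 = 462·0.0138413·0.0345025 = 0.220632
  p_III = C(11,6)·0.89^6·0.11^5 = 462·0.496981·1.61051e-05 = 0.00369782
Multiply by the mixture weights:
  π_I·p_I = 0.57 × 0.00439264 = 0.00250381
  π_II·p_II = 0.19 × 0.220632 = 0.0419202
  π_III·p_III = 0.24 × 0.00369782 = 0.000887476
Evidence: 0.00250381 + 0.0419202 + 0.000887476 = 0.0453114
P(Process I | 6 conforming items out of 11) = 0.00250381 / 0.0453114 ≈ 0.0553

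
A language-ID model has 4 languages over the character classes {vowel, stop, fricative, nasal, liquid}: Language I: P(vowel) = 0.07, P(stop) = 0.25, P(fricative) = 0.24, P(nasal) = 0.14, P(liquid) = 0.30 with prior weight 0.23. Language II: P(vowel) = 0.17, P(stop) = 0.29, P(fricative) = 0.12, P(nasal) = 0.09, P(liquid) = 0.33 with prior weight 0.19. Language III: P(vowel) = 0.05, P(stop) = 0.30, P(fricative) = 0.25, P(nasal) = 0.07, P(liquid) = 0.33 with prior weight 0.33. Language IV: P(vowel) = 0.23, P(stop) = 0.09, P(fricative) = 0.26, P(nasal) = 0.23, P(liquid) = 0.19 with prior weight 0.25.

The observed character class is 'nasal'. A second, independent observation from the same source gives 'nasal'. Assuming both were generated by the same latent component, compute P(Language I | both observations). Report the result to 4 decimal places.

0.2158

P(component k | x) = w_k·f_k(x) / marginal(x), where marginal(x) = Σ_j w_j·f_j(x).
Since both observations come from the same component, the likelihood for component k is f_k(x₁)·f_k(x₂).
  p_I = [0.14] × [0.14] = 0.0196
  p_II = [0.09] × [0.09] = 0.0081
  p_III = [0.07] × [0.07] = 0.0049
  p_IV = [0.23] × [0.23] = 0.0529
Prior × likelihood for each component:
  w_I·p_I = 0.23 × 0.0196 = 0.004508
  w_II·p_II = 0.19 × 0.0081 = 0.001539
  w_III·p_III = 0.33 × 0.0049 = 0.001617
  w_IV·p_IV = 0.25 × 0.0529 = 0.013225
Evidence: 0.004508 + 0.001539 + 0.001617 + 0.013225 = 0.020889
P(Language I | x₁,x₂) ≈ 0.2158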